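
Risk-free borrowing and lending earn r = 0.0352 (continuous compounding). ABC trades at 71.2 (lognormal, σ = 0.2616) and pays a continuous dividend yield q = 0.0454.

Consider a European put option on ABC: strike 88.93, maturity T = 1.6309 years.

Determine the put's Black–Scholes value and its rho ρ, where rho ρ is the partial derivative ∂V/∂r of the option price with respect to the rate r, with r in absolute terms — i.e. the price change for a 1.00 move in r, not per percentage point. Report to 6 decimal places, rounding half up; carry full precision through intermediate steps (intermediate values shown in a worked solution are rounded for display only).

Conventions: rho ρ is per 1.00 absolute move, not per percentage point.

σ√T = 0.2616·√1.6309 = 0.334081
d₁ = (ln(S/K) + (r−q+σ²/2)T) / (σ√T) = (ln(71.2/88.93) + (0.0352−0.0454+0.2616²/2)·1.6309) / 0.334081 = (-0.222357 + 0.039170) / 0.334081 = -0.548331
d₂ = d₁ − σ√T = -0.548331 − 0.334081 = -0.882412
e^{−rT} = 0.944209
e^{−qT} = 0.928632
N(−d₁) = 0.708268,  N(−d₂) = 0.811223
Put price V = K·e^{−rT}·N(−d₂) − S·e^{−qT}·N(−d₁) = 68.117188 − 46.829670 = 21.287518
ρ = −K·T·e^{−rT}·N(−d₂) = -111.092322

price = 21.287518
ρ = -111.092322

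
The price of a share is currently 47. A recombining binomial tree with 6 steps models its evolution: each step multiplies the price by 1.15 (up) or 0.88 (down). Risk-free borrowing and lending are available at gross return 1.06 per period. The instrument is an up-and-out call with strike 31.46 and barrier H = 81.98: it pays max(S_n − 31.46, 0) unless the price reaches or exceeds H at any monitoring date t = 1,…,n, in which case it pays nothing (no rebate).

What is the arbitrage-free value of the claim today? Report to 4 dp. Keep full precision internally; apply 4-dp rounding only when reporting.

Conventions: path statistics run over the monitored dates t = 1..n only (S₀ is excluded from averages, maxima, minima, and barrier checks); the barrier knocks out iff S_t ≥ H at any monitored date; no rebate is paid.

price = 9.9814

No-arbitrage gives p* = (R−d)/(u−d) = 0.6667: enumerate every path, weight its payoff by its p*-probability, and discount by R^6.
Enumerate all 2^6 = 64 price paths (U = up ×1.15, D = down ×0.88); each path with k up-moves has probability p*^k·(1−p*)^(6−k).
DDDDDD: M=41.3600, payoff=0.0000, prob=0.001372
UDDDDD: M=54.0500, payoff=0.0000, prob=0.002743
DUDDDD: M=47.5640, payoff=0.0000, prob=0.002743
UUDDDD: M=62.1575, payoff=5.8156, prob=0.005487
DDUDDD: M=41.8563, payoff=0.0000, prob=0.002743
UDUDDD: M=54.6986, payoff=5.8156, prob=0.005487
DUUDDD: M=54.6986, payoff=5.8156, prob=0.005487
UUUDDD: M=71.4811, payoff=17.2524, prob=0.010974
DDDUDD: M=41.3600, payoff=0.0000, prob=0.002743
UDDUDD: M=54.0500, payoff=5.8156, prob=0.005487
DUDUDD: M=48.1348, payoff=5.8156, prob=0.005487
UUDUDD: M=62.9034, payoff=17.2524, prob=0.010974
DDUUDD: M=48.1348, payoff=5.8156, prob=0.005487
UDUUDD: M=62.9034, payoff=17.2524, prob=0.010974
DUUUDD: M=62.9034, payoff=17.2524, prob=0.010974
UUUUDD: M=82.2033, payoff=0.0000, prob=0.021948
DDDDUD: M=41.3600, payoff=0.0000, prob=0.002743
UDDDUD: M=54.0500, payoff=5.8156, prob=0.005487
DUDDUD: M=47.5640, payoff=5.8156, prob=0.005487
UUDDUD: M=62.1575, payoff=17.2524, prob=0.010974
DDUDUD: M=42.3586, payoff=5.8156, prob=0.005487
UDUDUD: M=55.3550, payoff=17.2524, prob=0.010974
DUUDUD: M=55.3550, payoff=17.2524, prob=0.010974
UUUDUD: M=72.3389, payoff=32.1982, prob=0.021948
DDDUUD: M=42.3586, payoff=5.8156, prob=0.005487
UDDUUD: M=55.3550, payoff=17.2524, prob=0.010974
DUDUUD: M=55.3550, payoff=17.2524, prob=0.010974
UUDUUD: M=72.3389, payoff=32.1982, prob=0.021948
DDUUUD: M=55.3550, payoff=17.2524, prob=0.010974
UDUUUD: M=72.3389, payoff=32.1982, prob=0.021948
DUUUUD: M=72.3389, payoff=32.1982, prob=0.021948
UUUUUD: M=94.5338, payoff=0.0000, prob=0.043896
DDDDDU: M=41.3600, payoff=0.0000, prob=0.002743
UDDDDU: M=54.0500, payoff=5.8156, prob=0.005487
DUDDDU: M=47.5640, payoff=5.8156, prob=0.005487
UUDDDU: M=62.1575, payoff=17.2524, prob=0.010974
DDUDDU: M=41.8563, payoff=5.8156, prob=0.005487
UDUDDU: M=54.6986, payoff=17.2524, prob=0.010974
DUUDDU: M=54.6986, payoff=17.2524, prob=0.010974
UUUDDU: M=71.4811, payoff=32.1982, prob=0.021948
DDDUDU: M=41.3600, payoff=5.8156, prob=0.005487
UDDUDU: M=54.0500, payoff=17.2524, prob=0.010974
DUDUDU: M=48.7124, payoff=17.2524, prob=0.010974
UUDUDU: M=63.6582, payoff=32.1982, prob=0.021948
DDUUDU: M=48.7124, payoff=17.2524, prob=0.010974
UDUUDU: M=63.6582, payoff=32.1982, prob=0.021948
DUUUDU: M=63.6582, payoff=32.1982, prob=0.021948
UUUUDU: M=83.1897, payoff=0.0000, prob=0.043896
DDDDUU: M=41.3600, payoff=5.8156, prob=0.005487
UDDDUU: M=54.0500, payoff=17.2524, prob=0.010974
DUDDUU: M=48.7124, payoff=17.2524, prob=0.010974
UUDDUU: M=63.6582, payoff=32.1982, prob=0.021948
DDUDUU: M=48.7124, payoff=17.2524, prob=0.010974
UDUDUU: M=63.6582, payoff=32.1982, prob=0.021948
DUUDUU: M=63.6582, payoff=32.1982, prob=0.021948
UUUDUU: M=83.1897, payoff=0.0000, prob=0.043896
DDDUUU: M=48.7124, payoff=17.2524, prob=0.010974
UDDUUU: M=63.6582, payoff=32.1982, prob=0.021948
DUDUUU: M=63.6582, payoff=32.1982, prob=0.021948
UUDUUU: M=83.1897, payoff=0.0000, prob=0.043896
DDUUUU: M=63.6582, payoff=32.1982, prob=0.021948
UDUUUU: M=83.1897, payoff=0.0000, prob=0.043896
DUUUUU: M=83.1897, payoff=0.0000, prob=0.043896
UUUUUU: M=108.7139, payoff=0.0000, prob=0.087791
Price = Σ prob·payoff / R^6 = 14.158737 / 1.418519 = 9.9814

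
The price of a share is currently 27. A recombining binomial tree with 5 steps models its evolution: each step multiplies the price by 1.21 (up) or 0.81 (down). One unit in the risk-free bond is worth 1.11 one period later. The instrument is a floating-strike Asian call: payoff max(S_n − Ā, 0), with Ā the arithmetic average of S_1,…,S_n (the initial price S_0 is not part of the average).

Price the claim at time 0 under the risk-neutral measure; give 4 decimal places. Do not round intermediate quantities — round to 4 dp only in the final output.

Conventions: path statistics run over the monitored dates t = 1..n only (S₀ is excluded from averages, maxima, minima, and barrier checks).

price = 5.2404

Risk-neutral up-probability p* = (R−d)/(u−d) = (1.11−0.81)/(1.21−0.81) = 0.7500; the claim prices as the p*-weighted sum of path payoffs discounted by R^5.
Enumerate all 2^5 = 32 price paths (U = up ×1.21, D = down ×0.81); each path with k up-moves has probability p*^k·(1−p*)^(5−k).
DDDDD: Ā=14.9941, payoff=0.0000, prob=0.000977
UDDDD: Ā=22.3986, payoff=0.0000, prob=0.002930
DUDDD: Ā=20.2386, payoff=0.0000, prob=0.002930
UUDDD: Ā=30.2330, payoff=0.0000, prob=0.008789
DDUDD: Ā=18.4890, payoff=0.0000, prob=0.002930
UDUDD: Ā=27.6194, payoff=0.0000, prob=0.008789
DUUDD: Ā=25.4594, payoff=0.0000, prob=0.008789
UUUDD: Ā=38.0319, payoff=0.0000, prob=0.026367
DDDUD: Ā=17.0718, payoff=0.0000, prob=0.002930
UDDUD: Ā=25.5024, payoff=0.0000, prob=0.008789
DUDUD: Ā=23.3424, payoff=0.0000, prob=0.008789
UUDUD: Ā=34.8695, payoff=0.0000, prob=0.026367
DDUUD: Ā=21.5928, payoff=0.0000, prob=0.008789
UDUUD: Ā=32.2559, payoff=0.0000, prob=0.026367
DUUUD: Ā=30.0959, payoff=1.2868, prob=0.026367
UUUUD: Ā=44.9580, payoff=1.9223, prob=0.079102
DDDDU: Ā=15.9239, payoff=0.0000, prob=0.002930
UDDDU: Ā=23.7876, payoff=0.0000, prob=0.008789
DUDDU: Ā=21.6276, payoff=0.0000, prob=0.008789
UUDDU: Ā=32.3079, payoff=0.0000, prob=0.026367
DDUDU: Ā=19.8780, payoff=1.1303, prob=0.008789
UDUDU: Ā=29.6943, payoff=1.6884, prob=0.026367
DUUDU: Ā=27.5343, payoff=3.8484, prob=0.026367
UUUDU: Ā=41.1314, payoff=5.7489, prob=0.079102
DDDUU: Ā=18.4608, payoff=2.5474, prob=0.008789
UDDUU: Ā=27.5773, payoff=3.8054, prob=0.026367
DUDUU: Ā=25.4173, payoff=5.9654, prob=0.026367
UUDUU: Ā=37.9690, payoff=8.9113, prob=0.079102
DDUUU: Ā=23.6677, payoff=7.7150, prob=0.026367
UDUUU: Ā=35.3554, payoff=11.5249, prob=0.079102
DUUUU: Ā=33.1954, payoff=13.6849, prob=0.079102
UUUUU: Ā=49.5882, payoff=20.4429, prob=0.237305
Price = Σ prob·payoff / R^5 = 8.830323 / 1.685058 = 5.2404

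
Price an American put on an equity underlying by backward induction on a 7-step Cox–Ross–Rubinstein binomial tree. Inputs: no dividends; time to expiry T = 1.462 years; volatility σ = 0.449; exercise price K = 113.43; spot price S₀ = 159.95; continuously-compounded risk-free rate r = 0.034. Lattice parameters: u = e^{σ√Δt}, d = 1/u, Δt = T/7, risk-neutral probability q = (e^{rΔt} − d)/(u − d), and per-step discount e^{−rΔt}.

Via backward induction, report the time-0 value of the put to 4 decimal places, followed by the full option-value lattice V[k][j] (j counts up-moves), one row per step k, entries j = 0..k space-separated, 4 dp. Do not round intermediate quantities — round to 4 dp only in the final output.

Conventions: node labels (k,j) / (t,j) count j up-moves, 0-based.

price = 10.1492
tree:
10.1492
15.2891 4.4174
22.4280 7.3463 1.1304
31.8350 11.9965 2.1325 0.0000
43.3626 19.1185 4.0228 0.0000 0.0000
56.0970 29.4403 7.5887 0.0000 0.0000 0.0000
66.7330 43.0384 14.3156 0.0000 0.0000 0.0000 0.0000
75.3959 56.0970 27.0056 0.0000 0.0000 0.0000 0.0000 0.0000

Δt=0.20886  u=1.22777  d=0.81449  q=0.46612  discount=0.99292
step 7 (expiry): payoffs max(K−S,0) = 75.3959 56.0970 27.0056 0.0000 0.0000 0.0000 0.0000 0.0000
k=6: (k=6,j=0): S=46.6970, K−S=66.7330, hold=65.9304 ⇒ V=66.7330 exercise | (k=6,j=1): S=70.3916, K−S=43.0384, hold=42.2358 ⇒ V=43.0384 exercise | (k=6,j=2): S=106.1090, K−S=7.3210, hold=14.3156 ⇒ V=14.3156 continue | (k=6,j=3): S=159.9500, K−S=0.0000, hold=0.0000 ⇒ V=0.0000 continue | (k=6,j=4): S=241.1105, K−S=0.0000, hold=0.0000 ⇒ V=0.0000 continue | (k=6,j=5): S=363.4527, K−S=0.0000, hold=0.0000 ⇒ V=0.0000 continue | (k=6,j=6): S=547.8729, K−S=0.0000, hold=0.0000 ⇒ V=0.0000 continue
k=5: (k=5,j=0): S=57.3330, K−S=56.0970, hold=55.2944 ⇒ V=56.0970 exercise | (k=5,j=1): S=86.4244, K−S=27.0056, hold=29.4403 ⇒ V=29.4403 continue | (k=5,j=2): S=130.2772, K−S=0.0000, hold=7.5887 ⇒ V=7.5887 continue | (k=5,j=3): S=196.3813, K−S=0.0000, hold=0.0000 ⇒ V=0.0000 continue | (k=5,j=4): S=296.0275, K−S=0.0000, hold=0.0000 ⇒ V=0.0000 continue | (k=5,j=5): S=446.2352, K−S=0.0000, hold=0.0000 ⇒ V=0.0000 continue
k=4: (k=4,j=0): S=70.3916, K−S=43.0384, hold=43.3626 ⇒ V=43.3626 continue | (k=4,j=1): S=106.1090, K−S=7.3210, hold=19.1185 ⇒ V=19.1185 continue | (k=4,j=2): S=159.9500, K−S=0.0000, hold=4.0228 ⇒ V=4.0228 continue | (k=4,j=3): S=241.1105, K−S=0.0000, hold=0.0000 ⇒ V=0.0000 continue | (k=4,j=4): S=363.4527, K−S=0.0000, hold=0.0000 ⇒ V=0.0000 continue
k=3: (k=3,j=0): S=86.4244, K−S=27.0056, hold=31.8350 ⇒ V=31.8350 continue | (k=3,j=1): S=130.2772, K−S=0.0000, hold=11.9965 ⇒ V=11.9965 continue | (k=3,j=2): S=196.3813, K−S=0.0000, hold=2.1325 ⇒ V=2.1325 continue | (k=3,j=3): S=296.0275, K−S=0.0000, hold=0.0000 ⇒ V=0.0000 continue
k=2: (k=2,j=0): S=106.1090, K−S=7.3210, hold=22.4280 ⇒ V=22.4280 continue | (k=2,j=1): S=159.9500, K−S=0.0000, hold=7.3463 ⇒ V=7.3463 continue | (k=2,j=2): S=241.1105, K−S=0.0000, hold=1.1304 ⇒ V=1.1304 continue
k=1: (k=1,j=0): S=130.2772, K−S=0.0000, hold=15.2891 ⇒ V=15.2891 continue | (k=1,j=1): S=196.3813, K−S=0.0000, hold=4.4174 ⇒ V=4.4174 continue
k=0: (k=0,j=0): S=159.9500, K−S=0.0000, hold=10.1492 ⇒ V=10.1492 continue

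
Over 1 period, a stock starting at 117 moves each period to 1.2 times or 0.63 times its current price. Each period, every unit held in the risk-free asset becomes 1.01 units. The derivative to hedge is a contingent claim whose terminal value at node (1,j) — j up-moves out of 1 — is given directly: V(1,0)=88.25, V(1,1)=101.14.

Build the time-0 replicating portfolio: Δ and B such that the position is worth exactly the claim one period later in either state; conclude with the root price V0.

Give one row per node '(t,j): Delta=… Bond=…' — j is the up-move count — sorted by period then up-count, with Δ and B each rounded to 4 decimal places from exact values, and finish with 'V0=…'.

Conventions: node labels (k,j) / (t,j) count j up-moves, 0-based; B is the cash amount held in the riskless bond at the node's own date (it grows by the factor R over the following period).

No-arbitrage ⇒ martingale measure with p* = (R−d)/(u−d) = 0.6667.
Expiry values: V(1,0)=88.2500, V(1,1)=101.1400
Node (0,0) S=117.0000: V=(p*·101.1400+(1−p*)·88.2500)/1.01=95.8845; Δ=(101.1400−88.2500)/(140.4000−73.7100)=0.1933; B=V−Δ·S=73.2705
As a check, the time-0 holding Δ(0,0)·S0 + B(0,0) comes to 95.8845 — exactly V0.

(0,0): Delta=0.1933 Bond=73.2705
V0=95.8845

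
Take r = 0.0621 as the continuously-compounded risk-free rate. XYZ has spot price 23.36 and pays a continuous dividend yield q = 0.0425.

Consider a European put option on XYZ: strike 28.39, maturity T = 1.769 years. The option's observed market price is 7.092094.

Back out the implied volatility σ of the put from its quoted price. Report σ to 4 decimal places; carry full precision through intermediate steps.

At σ = 0.4044 the Black–Scholes value reproduces the quote:
σ√T = 0.4044·√1.769 = 0.537867
d₁ = (ln(S/K) + (r−q+σ²/2)T) / (σ√T) = (ln(23.36/28.39) + (0.0621−0.0425+0.4044²/2)·1.769) / 0.537867 = (-0.195012 + 0.179323) / 0.537867 = -0.029169
d₂ = d₁ − σ√T = -0.029169 − 0.537867 = -0.567036
e^{−rT} = 0.895964
e^{−qT} = 0.927574
N(−d₁) = 0.511635,  N(−d₂) = 0.714655
V = K·e^{−rT}·N(−d₂) − S·e^{−qT}·N(−d₁) = 18.178268 − 11.086174 = 7.092094 (the observed quote) — the price is monotone increasing in volatility, hence this σ is the only solution

sigma = 0.4044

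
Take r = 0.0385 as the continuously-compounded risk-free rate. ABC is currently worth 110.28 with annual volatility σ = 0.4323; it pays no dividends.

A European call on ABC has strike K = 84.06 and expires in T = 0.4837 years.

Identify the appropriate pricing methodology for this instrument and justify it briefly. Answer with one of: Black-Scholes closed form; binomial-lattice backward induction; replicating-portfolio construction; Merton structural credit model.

framework: Black-Scholes closed form

Key observation: a European claim on ABC (strike 84.06) — a lognormal (GBM) underlying with constant rate and volatility — has an exact closed-form value; no lattice or capital structure is involved.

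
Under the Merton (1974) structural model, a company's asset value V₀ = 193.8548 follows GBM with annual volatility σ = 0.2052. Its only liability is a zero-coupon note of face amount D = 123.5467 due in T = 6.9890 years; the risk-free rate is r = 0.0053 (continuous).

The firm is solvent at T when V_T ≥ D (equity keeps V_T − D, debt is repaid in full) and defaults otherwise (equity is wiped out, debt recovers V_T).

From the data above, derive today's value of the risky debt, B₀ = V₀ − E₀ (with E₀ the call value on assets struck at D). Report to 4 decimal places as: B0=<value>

Work the structural quantities from V₀ = 193.8548 against face 123.5467:
d₁ = [ln(V₀/D) + (r + σ²/2)T] / (σ√T)
   = [ln(193.8548/123.5467) + (0.0053 + 0.5·0.2052²)·6.9890] / (0.2052·√6.9890)
   = [0.450490 + 0.184185] / 0.542481 = 1.169948
d₂ = d₁ − σ√T = 1.169948 − 0.542481 = 0.627466
N(d₁) = 0.878989,  N(d₂) = 0.734823,  e^(−rT) = 0.963636
E₀ = V₀·N(d₁) − D·e^(−rT)·N(d₂)
   = 193.8548·0.878989 − 123.5467·0.963636·0.734823 = 82.912566
B₀ = V₀ − E₀ = 193.8548 − 82.912566 = 110.942234

B0=110.9422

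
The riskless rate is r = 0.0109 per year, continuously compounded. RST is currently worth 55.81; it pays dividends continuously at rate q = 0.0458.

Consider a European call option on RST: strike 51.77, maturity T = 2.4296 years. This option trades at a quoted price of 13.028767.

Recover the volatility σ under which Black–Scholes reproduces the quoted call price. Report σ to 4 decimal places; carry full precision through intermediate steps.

sigma = 0.4334

At σ = 0.4334 the Black–Scholes value reproduces the quote:
σ√T = 0.4334·√2.4296 = 0.675548
d₁ = (ln(S/K) + (r−q+σ²/2)T) / (σ√T) = (ln(55.81/51.77) + (0.0109−0.0458+0.4334²/2)·2.4296) / 0.675548 = (0.075142 + 0.143390) / 0.675548 = 0.323488
d₂ = d₁ − σ√T = 0.323488 − 0.675548 = -0.352060
e^{−rT} = 0.973865
e^{−qT} = 0.894692
N(d₁) = 0.626837,  N(d₂) = 0.362397
V = S·e^{−qT}·N(d₁) − K·e^{−rT}·N(d₂) = 31.299715 − 18.270948 = 13.028767 (the observed quote) — the price is monotone increasing in volatility, hence this σ is the only solution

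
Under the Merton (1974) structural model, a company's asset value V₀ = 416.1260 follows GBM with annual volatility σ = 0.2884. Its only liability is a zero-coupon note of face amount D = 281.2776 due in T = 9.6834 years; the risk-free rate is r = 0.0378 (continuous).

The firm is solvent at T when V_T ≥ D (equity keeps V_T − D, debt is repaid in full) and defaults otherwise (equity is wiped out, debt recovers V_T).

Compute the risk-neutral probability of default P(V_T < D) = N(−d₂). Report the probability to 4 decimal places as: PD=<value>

PD=0.3462

With assets at 416.1260 and a single debt payment of 281.2776 at 9.6834 years:
d₁ = [ln(V₀/D) + (r + σ²/2)T] / (σ√T)
   = [ln(416.1260/281.2776) + (0.0378 + 0.5·0.2884²)·9.6834] / (0.2884·√9.6834)
   = [0.391646 + 0.768739] / 0.897448 = 1.292983
d₂ = d₁ − σ√T = 1.292983 − 0.897448 = 0.395535
risk-neutral PD = N(−d₂) = N(-0.395535) = 0.346224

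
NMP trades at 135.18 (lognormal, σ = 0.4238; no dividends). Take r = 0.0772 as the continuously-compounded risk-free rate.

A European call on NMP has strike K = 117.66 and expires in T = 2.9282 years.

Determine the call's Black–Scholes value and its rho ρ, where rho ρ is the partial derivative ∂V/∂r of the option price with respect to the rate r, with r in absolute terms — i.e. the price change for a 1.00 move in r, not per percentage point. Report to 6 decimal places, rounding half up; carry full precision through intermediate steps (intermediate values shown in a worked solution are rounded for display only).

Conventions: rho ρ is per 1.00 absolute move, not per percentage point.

σ√T = 0.4238·√2.9282 = 0.725206
d₁ = (ln(S/K) + (r+σ²/2)T) / (σ√T) = (ln(135.18/117.66) + (0.0772+0.4238²/2)·2.9282) / 0.725206 = (0.138808 + 0.489019) / 0.725206 = 0.865722
d₂ = d₁ − σ√T = 0.865722 − 0.725206 = 0.140516
e^{−rT} = 0.797673
N(d₁) = 0.806679,  N(d₂) = 0.555874
Call price V = S·N(d₁) − K·e^{−rT}·N(d₂) = 109.046837 − 52.171089 = 56.875749
ρ = K·T·e^{−rT}·N(d₂) = 152.767382

price = 56.875749
ρ = 152.767382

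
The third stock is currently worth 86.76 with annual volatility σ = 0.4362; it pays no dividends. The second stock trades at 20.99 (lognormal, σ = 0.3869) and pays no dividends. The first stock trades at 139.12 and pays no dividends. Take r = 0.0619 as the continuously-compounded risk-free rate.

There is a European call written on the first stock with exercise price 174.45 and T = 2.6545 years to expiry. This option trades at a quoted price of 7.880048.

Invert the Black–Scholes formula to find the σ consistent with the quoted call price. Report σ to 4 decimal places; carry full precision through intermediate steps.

At σ = 0.1267 the Black–Scholes value reproduces the quote:
σ√T = 0.1267·√2.6545 = 0.206428
d₁ = (ln(S/K) + (r+σ²/2)T) / (σ√T) = (ln(139.12/174.45) + (0.0619+0.1267²/2)·2.6545) / 0.206428 = (-0.226301 + 0.185620) / 0.206428 = -0.197074
d₂ = d₁ − σ√T = -0.197074 − 0.206428 = -0.403502
e^{−rT} = 0.848476
N(d₁) = 0.421885,  N(d₂) = 0.343290
V = S·N(d₁) − K·e^{−rT}·N(d₂) = 58.692611 − 50.812563 = 7.880048 (matching the quote); vega is positive throughout, so no other σ reproduces this price

sigma = 0.1267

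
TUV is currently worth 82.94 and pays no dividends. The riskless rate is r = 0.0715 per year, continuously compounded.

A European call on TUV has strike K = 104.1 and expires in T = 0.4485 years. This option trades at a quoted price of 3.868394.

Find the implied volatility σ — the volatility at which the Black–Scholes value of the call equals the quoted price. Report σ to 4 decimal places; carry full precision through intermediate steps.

sigma = 0.4292

At σ = 0.4292 the Black–Scholes value reproduces the quote:
σ√T = 0.4292·√0.4485 = 0.287436
d₁ = (ln(S/K) + (r+σ²/2)T) / (σ√T) = (ln(82.94/104.1) + (0.0715+0.4292²/2)·0.4485) / 0.287436 = (-0.227235 + 0.073377) / 0.287436 = -0.535275
d₂ = d₁ − σ√T = -0.535275 − 0.287436 = -0.822710
e^{−rT} = 0.968441
N(d₁) = 0.296230,  N(d₂) = 0.205336
V = S·N(d₁) − K·e^{−rT}·N(d₂) = 24.569318 − 20.700924 = 3.868394 (the observed quote) — the price is monotone increasing in volatility, hence this σ is the only solution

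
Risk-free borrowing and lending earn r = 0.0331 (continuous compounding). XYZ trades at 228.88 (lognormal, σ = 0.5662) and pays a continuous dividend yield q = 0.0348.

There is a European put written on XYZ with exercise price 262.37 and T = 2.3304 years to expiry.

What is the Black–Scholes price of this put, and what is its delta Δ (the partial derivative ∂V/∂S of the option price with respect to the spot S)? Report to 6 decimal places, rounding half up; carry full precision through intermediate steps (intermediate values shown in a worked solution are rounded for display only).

σ√T = 0.5662·√2.3304 = 0.864341
d₁ = (ln(S/K) + (r−q+σ²/2)T) / (σ√T) = (ln(228.88/262.37) + (0.0331−0.0348+0.5662²/2)·2.3304) / 0.864341 = (-0.136558 + 0.369581) / 0.864341 = 0.269596
d₂ = d₁ − σ√T = 0.269596 − 0.864341 = -0.594745
e^{−rT} = 0.925764
e^{−qT} = 0.922103
N(−d₁) = 0.393735,  N(−d₂) = 0.723993
Put price V = K·e^{−rT}·N(−d₂) − S·e^{−qT}·N(−d₁) = 175.852545 − 83.098267 = 92.754278
Δ = −e^{−qT}·N(−d₁) = -0.363065

price = 92.754278
Δ = -0.363065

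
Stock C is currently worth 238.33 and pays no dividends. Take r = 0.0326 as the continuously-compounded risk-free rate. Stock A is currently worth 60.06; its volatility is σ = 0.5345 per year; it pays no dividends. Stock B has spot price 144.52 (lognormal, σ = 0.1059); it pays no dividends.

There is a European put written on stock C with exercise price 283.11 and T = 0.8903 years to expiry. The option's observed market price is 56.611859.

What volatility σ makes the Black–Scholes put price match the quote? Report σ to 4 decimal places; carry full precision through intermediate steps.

At σ = 0.3676 the Black–Scholes value reproduces the quote:
σ√T = 0.3676·√0.8903 = 0.346852
d₁ = (ln(S/K) + (r+σ²/2)T) / (σ√T) = (ln(238.33/283.11) + (0.0326+0.3676²/2)·0.8903) / 0.346852 = (-0.172179 + 0.089177) / 0.346852 = -0.239303
d₂ = d₁ − σ√T = -0.239303 − 0.346852 = -0.586154
e^{−rT} = 0.971393
N(−d₁) = 0.594564,  N(−d₂) = 0.721114
V = K·e^{−rT}·N(−d₂) − S·N(−d₁) = 198.314413 − 141.702554 = 56.611859 (equal to the quote); since ∂V/∂σ > 0 for all σ, the implied volatility is unique

sigma = 0.3676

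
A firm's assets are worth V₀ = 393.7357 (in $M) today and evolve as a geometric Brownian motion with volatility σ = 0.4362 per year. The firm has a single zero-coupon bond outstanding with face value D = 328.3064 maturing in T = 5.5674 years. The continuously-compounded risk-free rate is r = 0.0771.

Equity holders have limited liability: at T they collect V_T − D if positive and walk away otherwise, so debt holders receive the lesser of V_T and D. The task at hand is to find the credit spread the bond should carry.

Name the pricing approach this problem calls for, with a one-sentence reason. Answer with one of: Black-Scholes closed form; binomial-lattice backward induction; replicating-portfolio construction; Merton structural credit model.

framework: Merton structural credit model

Key observation: with the firm-asset dynamics (V₀ = 393.7357) and a single zero-coupon liability of face 328.3064 given, debt value, spread, and default probability all derive from the option view of the balance sheet.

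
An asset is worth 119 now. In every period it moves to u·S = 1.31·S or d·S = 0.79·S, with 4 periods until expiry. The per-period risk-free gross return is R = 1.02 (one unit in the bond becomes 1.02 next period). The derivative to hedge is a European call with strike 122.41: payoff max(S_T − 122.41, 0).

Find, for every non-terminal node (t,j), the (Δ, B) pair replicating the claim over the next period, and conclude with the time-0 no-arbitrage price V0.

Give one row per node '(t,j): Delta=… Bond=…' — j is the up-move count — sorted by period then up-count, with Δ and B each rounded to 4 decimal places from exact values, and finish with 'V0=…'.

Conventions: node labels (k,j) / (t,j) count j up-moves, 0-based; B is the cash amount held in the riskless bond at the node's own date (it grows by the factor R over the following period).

No-arbitrage ⇒ martingale measure with p* = (R−d)/(u−d) = 0.4423.
Terminal payoffs: V(4,0)=0.0000, V(4,1)=0.0000, V(4,2)=5.0411, V(4,3)=88.9330, V(4,4)=228.0449
  t=3,j=0: stock 58.6716 → up 76.8598 (V=0.0000), down 46.3506 (V=0.0000). Price 0.0000; hedge Δ=0.0000, bond B=0.0000.
  t=3,j=1: stock 97.2909 → up 127.4511 (V=5.0411), down 76.8598 (V=0.0000). Price 2.1860; hedge Δ=0.0996, bond B=-7.5085.
  t=3,j=2: stock 161.3306 → up 211.3430 (V=88.9330), down 127.4511 (V=5.0411). Price 41.3208; hedge Δ=1.0000, bond B=-120.0098.
  t=3,j=3: stock 267.5228 → up 350.4549 (V=228.0449), down 211.3430 (V=88.9330). Price 147.5130; hedge Δ=1.0000, bond B=-120.0098.
  t=2,j=0: stock 74.2679 → up 97.2909 (V=2.1860), down 58.6716 (V=0.0000). Price 0.9479; hedge Δ=0.0566, bond B=-3.2559.
  t=2,j=1: stock 123.1531 → up 161.3306 (V=41.3208), down 97.2909 (V=2.1860). Price 19.1133; hedge Δ=0.6111, bond B=-56.1458.
  t=2,j=2: stock 204.2159 → up 267.5228 (V=147.5130), down 161.3306 (V=41.3208). Price 86.5592; hedge Δ=1.0000, bond B=-117.6567.
  t=1,j=0: stock 94.0100 → up 123.1531 (V=19.1133), down 74.2679 (V=0.9479). Price 8.8065; hedge Δ=0.3716, bond B=-26.1270.
  t=1,j=1: stock 155.8900 → up 204.2159 (V=86.5592), down 123.1531 (V=19.1133). Price 47.9855; hedge Δ=0.8320, bond B=-81.7182.
  t=0,j=0: stock 119.0000 → up 155.8900 (V=47.9855), down 94.0100 (V=8.8065). Price 25.6232; hedge Δ=0.6331, bond B=-49.7210.
Sanity check at the root: Δ(0,0)·S0 + B(0,0) reproduces V0 = 25.6232.

(0,0): Delta=0.6331 Bond=-49.7210
(1,0): Delta=0.3716 Bond=-26.1270
(1,1): Delta=0.8320 Bond=-81.7182
(2,0): Delta=0.0566 Bond=-3.2559
(2,1): Delta=0.6111 Bond=-56.1458
(2,2): Delta=1.0000 Bond=-117.6567
(3,0): Delta=0.0000 Bond=0.0000
(3,1): Delta=0.0996 Bond=-7.5085
(3,2): Delta=1.0000 Bond=-120.0098
(3,3): Delta=1.0000 Bond=-120.0098
V0=25.6232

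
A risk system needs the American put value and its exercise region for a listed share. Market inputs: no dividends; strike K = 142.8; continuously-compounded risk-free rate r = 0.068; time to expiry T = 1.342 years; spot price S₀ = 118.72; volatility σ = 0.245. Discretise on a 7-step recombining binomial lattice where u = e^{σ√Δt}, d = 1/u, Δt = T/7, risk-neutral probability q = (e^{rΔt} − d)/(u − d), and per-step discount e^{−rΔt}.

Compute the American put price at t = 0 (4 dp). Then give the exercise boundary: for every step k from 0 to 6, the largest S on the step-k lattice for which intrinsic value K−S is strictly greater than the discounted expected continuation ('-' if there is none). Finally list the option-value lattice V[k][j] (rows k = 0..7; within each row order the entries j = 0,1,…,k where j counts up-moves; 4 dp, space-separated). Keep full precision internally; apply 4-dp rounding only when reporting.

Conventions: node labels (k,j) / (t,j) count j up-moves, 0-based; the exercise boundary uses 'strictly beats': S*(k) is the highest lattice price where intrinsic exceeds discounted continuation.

Δt=0.19171  u=1.11324  d=0.89828  q=0.53425  discount=0.98705
step 7 (expiry): payoffs max(K−S,0) = 86.7720 73.3644 56.7484 36.1562 10.6363 0.0000 0.0000 0.0000
step 6: (k=6,j=0): S=62.3726, K−S=80.4274, hold=78.5779 ⇒ V=80.4274 exercise | (k=6,j=1): S=77.2984, K−S=65.5016, hold=63.6521 ⇒ V=65.5016 exercise | (k=6,j=2): S=95.7959, K−S=47.0041, hold=45.1545 ⇒ V=47.0041 exercise | (k=6,j=3): S=118.7200, K−S=24.0800, hold=22.2305 ⇒ V=24.0800 exercise | (k=6,j=4): S=147.1298, K−S=0.0000, hold=4.8897 ⇒ V=4.8897 continue | (k=6,j=5): S=182.3381, K−S=0.0000, hold=0.0000 ⇒ V=0.0000 continue | (k=6,j=6): S=225.9718, K−S=0.0000, hold=0.0000 ⇒ V=0.0000 continue  boundary S*=118.7200
step 5: (k=5,j=0): S=69.4356, K−S=73.3644, hold=71.5149 ⇒ V=73.3644 exercise | (k=5,j=1): S=86.0516, K−S=56.7484, hold=54.8989 ⇒ V=56.7484 exercise | (k=5,j=2): S=106.6438, K−S=36.1562, hold=34.3067 ⇒ V=36.1562 exercise | (k=5,j=3): S=132.1637, K−S=10.6363, hold=13.6485 ⇒ V=13.6485 continue | (k=5,j=4): S=163.7906, K−S=0.0000, hold=2.2479 ⇒ V=2.2479 continue | (k=5,j=5): S=202.9859, K−S=0.0000, hold=0.0000 ⇒ V=0.0000 continue  boundary S*=106.6438
step 4: (k=4,j=0): S=77.2984, K−S=65.5016, hold=63.6521 ⇒ V=65.5016 exercise | (k=4,j=1): S=95.7959, K−S=47.0041, hold=45.1545 ⇒ V=47.0041 exercise | (k=4,j=2): S=118.7200, K−S=24.0800, hold=23.8189 ⇒ V=24.0800 exercise | (k=4,j=3): S=147.1298, K−S=0.0000, hold=7.4598 ⇒ V=7.4598 continue | (k=4,j=4): S=182.3381, K−S=0.0000, hold=1.0334 ⇒ V=1.0334 continue  boundary S*=118.7200
step 3: (k=3,j=0): S=86.0516, K−S=56.7484, hold=54.8989 ⇒ V=56.7484 exercise | (k=3,j=1): S=106.6438, K−S=36.1562, hold=34.3067 ⇒ V=36.1562 exercise | (k=3,j=2): S=132.1637, K−S=10.6363, hold=15.0038 ⇒ V=15.0038 continue | (k=3,j=3): S=163.7906, K−S=0.0000, hold=3.9743 ⇒ V=3.9743 continue  boundary S*=106.6438
step 2: (k=2,j=0): S=95.7959, K−S=47.0041, hold=45.1545 ⇒ V=47.0041 exercise | (k=2,j=1): S=118.7200, K−S=24.0800, hold=24.5336 ⇒ V=24.5336 continue | (k=2,j=2): S=147.1298, K−S=0.0000, hold=8.9933 ⇒ V=8.9933 continue  boundary S*=95.7959
step 1: (k=1,j=0): S=106.6438, K−S=36.1562, hold=34.5459 ⇒ V=36.1562 exercise | (k=1,j=1): S=132.1637, K−S=10.6363, hold=16.0209 ⇒ V=16.0209 continue  boundary S*=106.6438
step 0: (k=0,j=0): S=118.7200, K−S=24.0800, hold=25.0700 ⇒ V=25.0700 continue  boundary S*=-

price = 25.0700
boundary = - 106.6438 95.7959 106.6438 118.7200 106.6438 118.7200
tree:
25.0700
36.1562 16.0209
47.0041 24.5336 8.9933
56.7484 36.1562 15.0038 3.9743
65.5016 47.0041 24.0800 7.4598 1.0334
73.3644 56.7484 36.1562 13.6485 2.2479 0.0000
80.4274 65.5016 47.0041 24.0800 4.8897 0.0000 0.0000
86.7720 73.3644 56.7484 36.1562 10.6363 0.0000 0.0000 0.0000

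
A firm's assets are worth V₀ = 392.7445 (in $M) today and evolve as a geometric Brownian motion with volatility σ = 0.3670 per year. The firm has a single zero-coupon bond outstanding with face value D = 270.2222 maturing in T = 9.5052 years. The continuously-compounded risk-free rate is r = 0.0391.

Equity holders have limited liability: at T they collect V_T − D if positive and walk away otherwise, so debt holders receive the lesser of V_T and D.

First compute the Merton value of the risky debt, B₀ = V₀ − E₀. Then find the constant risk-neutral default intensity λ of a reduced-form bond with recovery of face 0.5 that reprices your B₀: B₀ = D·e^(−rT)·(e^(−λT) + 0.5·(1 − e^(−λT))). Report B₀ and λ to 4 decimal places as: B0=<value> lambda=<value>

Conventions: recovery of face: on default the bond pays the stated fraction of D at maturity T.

B0=143.4288 lambda=0.0649

Work the structural quantities from V₀ = 392.7445 against face 270.2222:
d₁ = [ln(V₀/D) + (r + σ²/2)T] / (σ√T)
   = [ln(392.7445/270.2222) + (0.0391 + 0.5·0.3670²)·9.5052] / (0.3670·√9.5052)
   = [0.373915 + 1.011776] / 1.131480 = 1.224672
d₂ = d₁ − σ√T = 1.224672 − 1.131480 = 0.093192
N(d₁) = 0.889651,  N(d₂) = 0.537125,  e^(−rT) = 0.689593
E₀ = V₀·N(d₁) − D·e^(−rT)·N(d₂)
   = 392.7445·0.889651 − 270.2222·0.689593·0.537125 = 249.315730
B₀ = V₀ − E₀ = 392.7445 − 249.315730 = 143.428770
e^(−λT) = (B₀·e^(rT)/D − 0.5)/(1 − 0.5) = (143.4288·1.450130/270.2222 − 0.5)/0.5 = 0.53940297
λ = −ln(0.53940297)/9.5052 = 0.064943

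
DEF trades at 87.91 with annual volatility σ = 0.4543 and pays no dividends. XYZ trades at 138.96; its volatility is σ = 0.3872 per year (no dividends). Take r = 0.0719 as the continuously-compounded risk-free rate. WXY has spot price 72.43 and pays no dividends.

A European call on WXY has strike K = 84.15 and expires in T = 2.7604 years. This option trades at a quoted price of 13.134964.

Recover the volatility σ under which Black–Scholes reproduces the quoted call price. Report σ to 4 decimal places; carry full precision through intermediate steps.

sigma = 0.2436

At σ = 0.2436 the Black–Scholes value reproduces the quote:
σ√T = 0.2436·√2.7604 = 0.404728
d₁ = (ln(S/K) + (r+σ²/2)T) / (σ√T) = (ln(72.43/84.15) + (0.0719+0.2436²/2)·2.7604) / 0.404728 = (-0.149980 + 0.280375) / 0.404728 = 0.322179
d₂ = d₁ − σ√T = 0.322179 − 0.404728 = -0.082549
e^{−rT} = 0.819982
N(d₁) = 0.626341,  N(d₂) = 0.467105
V = S·N(d₁) − K·e^{−rT}·N(d₂) = 45.365907 − 32.230943 = 13.134964 (matching the quote); vega is positive throughout, so no other σ reproduces this price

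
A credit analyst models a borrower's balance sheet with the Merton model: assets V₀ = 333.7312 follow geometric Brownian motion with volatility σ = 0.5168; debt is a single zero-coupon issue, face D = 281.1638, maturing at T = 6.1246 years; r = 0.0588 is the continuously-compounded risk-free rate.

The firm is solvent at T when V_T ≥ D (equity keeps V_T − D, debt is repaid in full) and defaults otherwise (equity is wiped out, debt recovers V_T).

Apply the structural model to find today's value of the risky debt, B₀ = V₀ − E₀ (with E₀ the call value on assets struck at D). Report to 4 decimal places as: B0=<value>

Apply the equity-as-call identities (strike 281.1638, horizon 6.1246 years):
d₁ = [ln(V₀/D) + (r + σ²/2)T] / (σ√T)
   = [ln(333.7312/281.1638) + (0.0588 + 0.5·0.5168²)·6.1246] / (0.5168·√6.1246)
   = [0.171398 + 1.178012] / 1.278973 = 1.055074
d₂ = d₁ − σ√T = 1.055074 − 1.278973 = -0.223899
N(d₁) = 0.854304,  N(d₂) = 0.411418,  e^(−rT) = 0.697588
E₀ = V₀·N(d₁) − D·e^(−rT)·N(d₂)
   = 333.7312·0.854304 − 281.1638·0.697588·0.411418 = 204.413900
B₀ = V₀ − E₀ = 333.7312 − 204.413900 = 129.317300

B0=129.3173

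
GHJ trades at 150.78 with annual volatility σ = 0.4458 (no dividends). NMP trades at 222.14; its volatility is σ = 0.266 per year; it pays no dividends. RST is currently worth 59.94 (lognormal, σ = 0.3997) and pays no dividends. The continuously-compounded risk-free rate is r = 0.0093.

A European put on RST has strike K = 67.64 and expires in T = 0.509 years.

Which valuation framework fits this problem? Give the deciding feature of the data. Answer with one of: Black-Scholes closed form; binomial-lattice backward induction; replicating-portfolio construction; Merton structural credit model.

framework: Black-Scholes closed form

Key observation: everything needed for the exact continuous-time valuation of the European put on RST (strike 67.64) is given, and no feature rules the closed form out.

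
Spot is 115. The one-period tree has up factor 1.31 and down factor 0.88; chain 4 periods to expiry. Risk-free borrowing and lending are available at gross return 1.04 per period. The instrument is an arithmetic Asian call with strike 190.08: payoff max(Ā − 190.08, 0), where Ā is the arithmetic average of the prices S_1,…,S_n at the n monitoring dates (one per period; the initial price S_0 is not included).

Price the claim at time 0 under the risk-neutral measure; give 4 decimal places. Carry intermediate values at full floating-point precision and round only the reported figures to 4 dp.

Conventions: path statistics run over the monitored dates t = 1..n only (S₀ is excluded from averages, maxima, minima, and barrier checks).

Under the martingale measure an up-move has probability p* = 0.3721; value the claim as the probability-weighted average of per-path payoffs, discounted 4 periods at R = 1.04.
Enumerate all 2^4 = 16 price paths (U = up ×1.31, D = down ×0.88); each path with k up-moves has probability p*^k·(1−p*)^(4−k).
DDDD: Ā=84.3976, payoff=0.0000, prob=0.155447
UDDD: Ā=125.6373, payoff=0.0000, prob=0.092117
DUDD: Ā=113.2748, payoff=0.0000, prob=0.092117
UUDD: Ā=168.6250, payoff=0.0000, prob=0.054588
DDUD: Ā=102.3958, payoff=0.0000, prob=0.092117
UDUD: Ā=152.4301, payoff=0.0000, prob=0.054588
DUUD: Ā=140.0676, payoff=0.0000, prob=0.054588
UUUD: Ā=208.5097, payoff=18.4297, prob=0.032348
DDDU: Ā=92.8223, payoff=0.0000, prob=0.092117
UDDU: Ā=138.1786, payoff=0.0000, prob=0.054588
DUDU: Ā=125.8161, payoff=0.0000, prob=0.054588
UUDU: Ā=187.2944, payoff=0.0000, prob=0.032348
DDUU: Ā=114.9371, payoff=0.0000, prob=0.054588
UDUU: Ā=171.0995, payoff=0.0000, prob=0.032348
DUUU: Ā=158.7370, payoff=0.0000, prob=0.032348
UUUU: Ā=236.3017, payoff=46.2217, prob=0.019169
Price = Σ prob·payoff / R^4 = 1.482205 / 1.169859 = 1.2670

price = 1.2670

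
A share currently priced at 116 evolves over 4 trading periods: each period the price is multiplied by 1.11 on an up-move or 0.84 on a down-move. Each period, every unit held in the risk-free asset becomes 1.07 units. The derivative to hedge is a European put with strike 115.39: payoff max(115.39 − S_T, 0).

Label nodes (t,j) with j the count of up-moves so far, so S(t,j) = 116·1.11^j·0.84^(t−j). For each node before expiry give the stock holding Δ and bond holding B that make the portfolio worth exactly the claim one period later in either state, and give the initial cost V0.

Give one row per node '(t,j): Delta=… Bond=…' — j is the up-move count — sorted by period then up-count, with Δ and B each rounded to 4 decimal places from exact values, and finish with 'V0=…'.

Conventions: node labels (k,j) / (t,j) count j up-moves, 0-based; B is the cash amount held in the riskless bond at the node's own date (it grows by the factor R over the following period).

Risk-neutral probability p* = (R−d)/(u−d) = (1.07−0.84)/(1.11−0.84) = 0.8519.
Payoffs at expiry: V(4,0)=57.6369, V(4,1)=39.0734, V(4,2)=14.5431, V(4,3)=0.0000, V(4,4)=0.0000
(3,0): S=68.7537. Δ = (V_up−V_dn)/(S_up−S_dn) = (39.0734−57.6369)/(76.3166−57.7531) = -1.0000. V = [p*·39.0734 + (1−p*)·57.6369]/1.07 = 39.0875. B = V − Δ·S = 107.8411.
(3,1): S=90.8531. Δ = (V_up−V_dn)/(S_up−S_dn) = (14.5431−39.0734)/(100.8469−76.3166) = -1.0000. V = [p*·14.5431 + (1−p*)·39.0734]/1.07 = 16.9881. B = V − Δ·S = 107.8411.
(3,2): S=120.0558. Δ = (V_up−V_dn)/(S_up−S_dn) = (0.0000−14.5431)/(133.2620−100.8469) = -0.4487. V = [p*·0.0000 + (1−p*)·14.5431]/1.07 = 2.0136. B = V − Δ·S = 55.8769.
(3,3): S=158.6452. Δ = (V_up−V_dn)/(S_up−S_dn) = (0.0000−0.0000)/(176.0962−133.2620) = 0.0000. V = [p*·0.0000 + (1−p*)·0.0000]/1.07 = 0.0000. B = V − Δ·S = 0.0000.
(2,0): S=81.8496. Δ = (V_up−V_dn)/(S_up−S_dn) = (16.9881−39.0875)/(90.8531−68.7537) = -1.0000. V = [p*·16.9881 + (1−p*)·39.0875]/1.07 = 18.9365. B = V − Δ·S = 100.7861.
(2,1): S=108.1584. Δ = (V_up−V_dn)/(S_up−S_dn) = (2.0136−16.9881)/(120.0558−90.8531) = -0.5128. V = [p*·2.0136 + (1−p*)·16.9881]/1.07 = 3.9552. B = V − Δ·S = 59.4162.
(2,2): S=142.9236. Δ = (V_up−V_dn)/(S_up−S_dn) = (0.0000−2.0136)/(158.6452−120.0558) = -0.0522. V = [p*·0.0000 + (1−p*)·2.0136]/1.07 = 0.2788. B = V − Δ·S = 7.7365.
(1,0): S=97.4400. Δ = (V_up−V_dn)/(S_up−S_dn) = (3.9552−18.9365)/(108.1584−81.8496) = -0.5694. V = [p*·3.9552 + (1−p*)·18.9365]/1.07 = 5.7707. B = V − Δ·S = 61.2571.
(1,1): S=128.7600. Δ = (V_up−V_dn)/(S_up−S_dn) = (0.2788−3.9552)/(142.9236−108.1584) = -0.1057. V = [p*·0.2788 + (1−p*)·3.9552]/1.07 = 0.7696. B = V − Δ·S = 14.3858.
(0,0): S=116.0000. Δ = (V_up−V_dn)/(S_up−S_dn) = (0.7696−5.7707)/(128.7600−97.4400) = -0.1597. V = [p*·0.7696 + (1−p*)·5.7707]/1.07 = 1.4117. B = V − Δ·S = 19.9343.
As a check, the time-0 holding Δ(0,0)·S0 + B(0,0) comes to 1.4117 — exactly V0.

(0,0): Delta=-0.1597 Bond=19.9343
(1,0): Delta=-0.5694 Bond=61.2571
(1,1): Delta=-0.1057 Bond=14.3858
(2,0): Delta=-1.0000 Bond=100.7861
(2,1): Delta=-0.5128 Bond=59.4162
(2,2): Delta=-0.0522 Bond=7.7365
(3,0): Delta=-1.0000 Bond=107.8411
(3,1): Delta=-1.0000 Bond=107.8411
(3,2): Delta=-0.4487 Bond=55.8769
(3,3): Delta=0.0000 Bond=0.0000
V0=1.4117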